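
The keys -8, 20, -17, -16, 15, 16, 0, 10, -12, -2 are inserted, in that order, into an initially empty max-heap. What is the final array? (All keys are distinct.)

Insert -8:
  append -8 at index 0 → [-8] (no swap needed)
Insert 20:
  append 20 at index 1 → [-8, 20]
  20 > parent -8 at index 0, swap → [20, -8]
Insert -17:
  append -17 at index 2 → [20, -8, -17] (no swap needed)
Insert -16:
  append -16 at index 3 → [20, -8, -17, -16] (no swap needed)
Insert 15:
  append 15 at index 4 → [20, -8, -17, -16, 15]
  15 > parent -8 at index 1, swap → [20, 15, -17, -16, -8]
Insert 16:
  append 16 at index 5 → [20, 15, -17, -16, -8, 16]
  16 > parent -17 at index 2, swap → [20, 15, 16, -16, -8, -17]
Insert 0:
  append 0 at index 6 → [20, 15, 16, -16, -8, -17, 0] (no swap needed)
Insert 10:
  append 10 at index 7 → [20, 15, 16, -16, -8, -17, 0, 10]
  10 > parent -16 at index 3, swap → [20, 15, 16, 10, -8, -17, 0, -16]
Insert -12:
  append -12 at index 8 → [20, 15, 16, 10, -8, -17, 0, -16, -12] (no swap needed)
Insert -2:
  append -2 at index 9 → [20, 15, 16, 10, -8, -17, 0, -16, -12, -2]
  -2 > parent -8 at index 4, swap → [20, 15, 16, 10, -2, -17, 0, -16, -12, -8]

[20, 15, 16, 10, -2, -17, 0, -16, -12, -8]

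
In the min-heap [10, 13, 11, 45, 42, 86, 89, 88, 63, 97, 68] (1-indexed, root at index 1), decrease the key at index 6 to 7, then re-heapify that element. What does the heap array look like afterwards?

[7, 13, 10, 45, 42, 11, 89, 88, 63, 97, 68]

set index 6 from 86 to 7 → [10, 13, 11, 45, 42, 7, 89, 88, 63, 97, 68]
7 < parent 11 at index 3, swap → [10, 13, 7, 45, 42, 11, 89, 88, 63, 97, 68]
7 < parent 10 at index 1, swap → [7, 13, 10, 45, 42, 11, 89, 88, 63, 97, 68]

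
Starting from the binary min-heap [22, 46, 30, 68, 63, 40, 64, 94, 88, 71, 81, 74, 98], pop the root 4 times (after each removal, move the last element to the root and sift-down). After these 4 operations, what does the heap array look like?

[63, 68, 64, 81, 71, 74, 98, 94, 88]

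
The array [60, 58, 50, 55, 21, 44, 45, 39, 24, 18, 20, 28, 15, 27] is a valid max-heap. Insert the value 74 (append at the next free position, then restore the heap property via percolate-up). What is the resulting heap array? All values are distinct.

[74, 58, 60, 55, 21, 44, 50, 39, 24, 18, 20, 28, 15, 27, 45]

append 74 at index 14 → [60, 58, 50, 55, 21, 44, 45, 39, 24, 18, 20, 28, 15, 27, 74]
74 > parent 45 at index 6, swap → [60, 58, 50, 55, 21, 44, 74, 39, 24, 18, 20, 28, 15, 27, 45]
74 > parent 50 at index 2, swap → [60, 58, 74, 55, 21, 44, 50, 39, 24, 18, 20, 28, 15, 27, 45]
74 > parent 60 at index 0, swap → [74, 58, 60, 55, 21, 44, 50, 39, 24, 18, 20, 28, 15, 27, 45]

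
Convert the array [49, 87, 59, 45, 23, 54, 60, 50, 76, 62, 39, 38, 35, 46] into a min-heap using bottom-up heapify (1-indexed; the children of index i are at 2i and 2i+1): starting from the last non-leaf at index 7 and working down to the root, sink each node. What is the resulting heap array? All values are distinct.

sift down from index 7:
  60 vs only child 46 at index 14, swap → [49, 87, 59, 45, 23, 54, 46, 50, 76, 62, 39, 38, 35, 60]
sift down from index 6:
  54 vs smaller child 35 at index 13, swap → [49, 87, 59, 45, 23, 35, 46, 50, 76, 62, 39, 38, 54, 60]
sift down from index 5: already satisfies heap property
sift down from index 4: already satisfies heap property
sift down from index 3:
  59 vs smaller child 35 at index 6, swap → [49, 87, 35, 45, 23, 59, 46, 50, 76, 62, 39, 38, 54, 60]
  59 vs smaller child 38 at index 12, swap → [49, 87, 35, 45, 23, 38, 46, 50, 76, 62, 39, 59, 54, 60]
sift down from index 2:
  87 vs smaller child 23 at index 5, swap → [49, 23, 35, 45, 87, 38, 46, 50, 76, 62, 39, 59, 54, 60]
  87 vs smaller child 39 at index 11, swap → [49, 23, 35, 45, 39, 38, 46, 50, 76, 62, 87, 59, 54, 60]
sift down from index 1:
  49 vs smaller child 23 at index 2, swap → [23, 49, 35, 45, 39, 38, 46, 50, 76, 62, 87, 59, 54, 60]
  49 vs smaller child 39 at index 5, swap → [23, 39, 35, 45, 49, 38, 46, 50, 76, 62, 87, 59, 54, 60]

[23, 39, 35, 45, 49, 38, 46, 50, 76, 62, 87, 59, 54, 60]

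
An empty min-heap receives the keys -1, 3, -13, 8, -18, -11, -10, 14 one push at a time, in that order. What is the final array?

Insert -1:
  append -1 at index 0 → [-1] (no swap needed)
Insert 3:
  append 3 at index 1 → [-1, 3] (no swap needed)
Insert -13:
  append -13 at index 2 → [-1, 3, -13]
  -13 < parent -1 at index 0, swap → [-13, 3, -1]
Insert 8:
  append 8 at index 3 → [-13, 3, -1, 8] (no swap needed)
Insert -18:
  append -18 at index 4 → [-13, 3, -1, 8, -18]
  -18 < parent 3 at index 1, swap → [-13, -18, -1, 8, 3]
  -18 < parent -13 at index 0, swap → [-18, -13, -1, 8, 3]
Insert -11:
  append -11 at index 5 → [-18, -13, -1, 8, 3, -11]
  -11 < parent -1 at index 2, swap → [-18, -13, -11, 8, 3, -1]
Insert -10:
  append -10 at index 6 → [-18, -13, -11, 8, 3, -1, -10] (no swap needed)
Insert 14:
  append 14 at index 7 → [-18, -13, -11, 8, 3, -1, -10, 14] (no swap needed)

[-18, -13, -11, 8, 3, -1, -10, 14]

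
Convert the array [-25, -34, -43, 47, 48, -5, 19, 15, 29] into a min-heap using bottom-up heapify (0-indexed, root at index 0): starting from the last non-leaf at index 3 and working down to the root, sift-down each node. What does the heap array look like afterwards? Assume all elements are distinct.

sift down from index 3:
  47 vs smaller child 15 at index 7, swap → [-25, -34, -43, 15, 48, -5, 19, 47, 29]
sift down from index 2: already satisfies heap property
sift down from index 1: already satisfies heap property
sift down from index 0:
  -25 vs smaller child -43 at index 2, swap → [-43, -34, -25, 15, 48, -5, 19, 47, 29]

[-43, -34, -25, 15, 48, -5, 19, 47, 29]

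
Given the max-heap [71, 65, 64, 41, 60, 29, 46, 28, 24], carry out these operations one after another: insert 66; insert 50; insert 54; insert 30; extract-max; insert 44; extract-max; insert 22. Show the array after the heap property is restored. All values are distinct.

insert 66:
  append 66 at index 9 → [71, 65, 64, 41, 60, 29, 46, 28, 24, 66]
  66 > parent 60 at index 4, swap → [71, 65, 64, 41, 66, 29, 46, 28, 24, 60]
  66 > parent 65 at index 1, swap → [71, 66, 64, 41, 65, 29, 46, 28, 24, 60]
insert 50:
  append 50 at index 10 → [71, 66, 64, 41, 65, 29, 46, 28, 24, 60, 50] (no swap needed)
insert 54:
  append 54 at index 11 → [71, 66, 64, 41, 65, 29, 46, 28, 24, 60, 50, 54]
  54 > parent 29 at index 5, swap → [71, 66, 64, 41, 65, 54, 46, 28, 24, 60, 50, 29]
insert 30:
  append 30 at index 12 → [71, 66, 64, 41, 65, 54, 46, 28, 24, 60, 50, 29, 30] (no swap needed)
extract-max → returns 71:
  remove root 71; move last element 30 to root → [30, 66, 64, 41, 65, 54, 46, 28, 24, 60, 50, 29]
  30 vs larger child 66 at index 1, swap → [66, 30, 64, 41, 65, 54, 46, 28, 24, 60, 50, 29]
  30 vs larger child 65 at index 4, swap → [66, 65, 64, 41, 30, 54, 46, 28, 24, 60, 50, 29]
  30 vs larger child 60 at index 9, swap → [66, 65, 64, 41, 60, 54, 46, 28, 24, 30, 50, 29]
insert 44:
  append 44 at index 12 → [66, 65, 64, 41, 60, 54, 46, 28, 24, 30, 50, 29, 44] (no swap needed)
extract-max → returns 66:
  remove root 66; move last element 44 to root → [44, 65, 64, 41, 60, 54, 46, 28, 24, 30, 50, 29]
  44 vs larger child 65 at index 1, swap → [65, 44, 64, 41, 60, 54, 46, 28, 24, 30, 50, 29]
  44 vs larger child 60 at index 4, swap → [65, 60, 64, 41, 44, 54, 46, 28, 24, 30, 50, 29]
  44 vs larger child 50 at index 10, swap → [65, 60, 64, 41, 50, 54, 46, 28, 24, 30, 44, 29]
insert 22:
  append 22 at index 12 → [65, 60, 64, 41, 50, 54, 46, 28, 24, 30, 44, 29, 22] (no swap needed)

[65, 60, 64, 41, 50, 54, 46, 28, 24, 30, 44, 29, 22]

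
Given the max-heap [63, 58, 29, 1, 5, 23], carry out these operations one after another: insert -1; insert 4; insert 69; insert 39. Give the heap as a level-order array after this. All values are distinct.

insert -1:
  append -1 at index 6 → [63, 58, 29, 1, 5, 23, -1] (no swap needed)
insert 4:
  append 4 at index 7 → [63, 58, 29, 1, 5, 23, -1, 4]
  4 > parent 1 at index 3, swap → [63, 58, 29, 4, 5, 23, -1, 1]
insert 69:
  append 69 at index 8 → [63, 58, 29, 4, 5, 23, -1, 1, 69]
  69 > parent 4 at index 3, swap → [63, 58, 29, 69, 5, 23, -1, 1, 4]
  69 > parent 58 at index 1, swap → [63, 69, 29, 58, 5, 23, -1, 1, 4]
  69 > parent 63 at index 0, swap → [69, 63, 29, 58, 5, 23, -1, 1, 4]
insert 39:
  append 39 at index 9 → [69, 63, 29, 58, 5, 23, -1, 1, 4, 39]
  39 > parent 5 at index 4, swap → [69, 63, 29, 58, 39, 23, -1, 1, 4, 5]

[69, 63, 29, 58, 39, 23, -1, 1, 4, 5]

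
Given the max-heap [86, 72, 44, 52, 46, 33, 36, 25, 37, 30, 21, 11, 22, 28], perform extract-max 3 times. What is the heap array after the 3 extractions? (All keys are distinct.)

[46, 37, 44, 28, 30, 33, 36, 25, 11, 22, 21]

extract-max #1 returns 86:
  remove root 86; move last element 28 to root → [28, 72, 44, 52, 46, 33, 36, 25, 37, 30, 21, 11, 22]
  28 vs larger child 72 at index 1, swap → [72, 28, 44, 52, 46, 33, 36, 25, 37, 30, 21, 11, 22]
  28 vs larger child 52 at index 3, swap → [72, 52, 44, 28, 46, 33, 36, 25, 37, 30, 21, 11, 22]
  28 vs larger child 37 at index 8, swap → [72, 52, 44, 37, 46, 33, 36, 25, 28, 30, 21, 11, 22]
extract-max #2 returns 72:
  remove root 72; move last element 22 to root → [22, 52, 44, 37, 46, 33, 36, 25, 28, 30, 21, 11]
  22 vs larger child 52 at index 1, swap → [52, 22, 44, 37, 46, 33, 36, 25, 28, 30, 21, 11]
  22 vs larger child 46 at index 4, swap → [52, 46, 44, 37, 22, 33, 36, 25, 28, 30, 21, 11]
  22 vs larger child 30 at index 9, swap → [52, 46, 44, 37, 30, 33, 36, 25, 28, 22, 21, 11]
extract-max #3 returns 52:
  remove root 52; move last element 11 to root → [11, 46, 44, 37, 30, 33, 36, 25, 28, 22, 21]
  11 vs larger child 46 at index 1, swap → [46, 11, 44, 37, 30, 33, 36, 25, 28, 22, 21]
  11 vs larger child 37 at index 3, swap → [46, 37, 44, 11, 30, 33, 36, 25, 28, 22, 21]
  11 vs larger child 28 at index 8, swap → [46, 37, 44, 28, 30, 33, 36, 25, 11, 22, 21]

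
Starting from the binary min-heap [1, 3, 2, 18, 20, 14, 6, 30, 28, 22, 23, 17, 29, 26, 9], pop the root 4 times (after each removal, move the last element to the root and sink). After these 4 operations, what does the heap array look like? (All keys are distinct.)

[9, 18, 14, 26, 20, 17, 29, 30, 28, 22, 23]

extract-min #1 returns 1:
  remove root 1; move last element 9 to root → [9, 3, 2, 18, 20, 14, 6, 30, 28, 22, 23, 17, 29, 26]
  9 vs smaller child 2 at index 2, swap → [2, 3, 9, 18, 20, 14, 6, 30, 28, 22, 23, 17, 29, 26]
  9 vs smaller child 6 at index 6, swap → [2, 3, 6, 18, 20, 14, 9, 30, 28, 22, 23, 17, 29, 26]
extract-min #2 returns 2:
  remove root 2; move last element 26 to root → [26, 3, 6, 18, 20, 14, 9, 30, 28, 22, 23, 17, 29]
  26 vs smaller child 3 at index 1, swap → [3, 26, 6, 18, 20, 14, 9, 30, 28, 22, 23, 17, 29]
  26 vs smaller child 18 at index 3, swap → [3, 18, 6, 26, 20, 14, 9, 30, 28, 22, 23, 17, 29]
extract-min #3 returns 3:
  remove root 3; move last element 29 to root → [29, 18, 6, 26, 20, 14, 9, 30, 28, 22, 23, 17]
  29 vs smaller child 6 at index 2, swap → [6, 18, 29, 26, 20, 14, 9, 30, 28, 22, 23, 17]
  29 vs smaller child 9 at index 6, swap → [6, 18, 9, 26, 20, 14, 29, 30, 28, 22, 23, 17]
extract-min #4 returns 6:
  remove root 6; move last element 17 to root → [17, 18, 9, 26, 20, 14, 29, 30, 28, 22, 23]
  17 vs smaller child 9 at index 2, swap → [9, 18, 17, 26, 20, 14, 29, 30, 28, 22, 23]
  17 vs smaller child 14 at index 5, swap → [9, 18, 14, 26, 20, 17, 29, 30, 28, 22, 23]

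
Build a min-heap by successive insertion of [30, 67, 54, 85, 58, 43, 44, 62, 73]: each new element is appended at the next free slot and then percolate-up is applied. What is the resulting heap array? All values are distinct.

Insert 30:
  append 30 at index 0 → [30] (no swap needed)
Insert 67:
  append 67 at index 1 → [30, 67] (no swap needed)
Insert 54:
  append 54 at index 2 → [30, 67, 54] (no swap needed)
Insert 85:
  append 85 at index 3 → [30, 67, 54, 85] (no swap needed)
Insert 58:
  append 58 at index 4 → [30, 67, 54, 85, 58]
  58 < parent 67 at index 1, swap → [30, 58, 54, 85, 67]
Insert 43:
  append 43 at index 5 → [30, 58, 54, 85, 67, 43]
  43 < parent 54 at index 2, swap → [30, 58, 43, 85, 67, 54]
Insert 44:
  append 44 at index 6 → [30, 58, 43, 85, 67, 54, 44] (no swap needed)
Insert 62:
  append 62 at index 7 → [30, 58, 43, 85, 67, 54, 44, 62]
  62 < parent 85 at index 3, swap → [30, 58, 43, 62, 67, 54, 44, 85]
Insert 73:
  append 73 at index 8 → [30, 58, 43, 62, 67, 54, 44, 85, 73] (no swap needed)

[30, 58, 43, 62, 67, 54, 44, 85, 73]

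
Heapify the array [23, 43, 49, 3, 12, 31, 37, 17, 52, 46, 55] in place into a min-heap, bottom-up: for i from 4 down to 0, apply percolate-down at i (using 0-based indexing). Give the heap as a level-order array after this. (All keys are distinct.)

[3, 12, 31, 17, 23, 49, 37, 43, 52, 46, 55]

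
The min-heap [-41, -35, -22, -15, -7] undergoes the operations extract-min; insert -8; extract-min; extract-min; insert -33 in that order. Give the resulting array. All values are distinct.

extract-min → returns -41:
  remove root -41; move last element -7 to root → [-7, -35, -22, -15]
  -7 vs smaller child -35 at index 1, swap → [-35, -7, -22, -15]
  -7 vs only child -15 at index 3, swap → [-35, -15, -22, -7]
insert -8:
  append -8 at index 4 → [-35, -15, -22, -7, -8] (no swap needed)
extract-min → returns -35:
  remove root -35; move last element -8 to root → [-8, -15, -22, -7]
  -8 vs smaller child -22 at index 2, swap → [-22, -15, -8, -7]
extract-min → returns -22:
  remove root -22; move last element -7 to root → [-7, -15, -8]
  -7 vs smaller child -15 at index 1, swap → [-15, -7, -8]
insert -33:
  append -33 at index 3 → [-15, -7, -8, -33]
  -33 < parent -7 at index 1, swap → [-15, -33, -8, -7]
  -33 < parent -15 at index 0, swap → [-33, -15, -8, -7]

[-33, -15, -8, -7]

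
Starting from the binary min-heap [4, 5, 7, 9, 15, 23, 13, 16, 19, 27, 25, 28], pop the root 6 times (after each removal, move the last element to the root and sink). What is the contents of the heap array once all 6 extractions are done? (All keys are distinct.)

extract-min #1 returns 4:
  remove root 4; move last element 28 to root → [28, 5, 7, 9, 15, 23, 13, 16, 19, 27, 25]
  28 vs smaller child 5 at index 1, swap → [5, 28, 7, 9, 15, 23, 13, 16, 19, 27, 25]
  28 vs smaller child 9 at index 3, swap → [5, 9, 7, 28, 15, 23, 13, 16, 19, 27, 25]
  28 vs smaller child 16 at index 7, swap → [5, 9, 7, 16, 15, 23, 13, 28, 19, 27, 25]
extract-min #2 returns 5:
  remove root 5; move last element 25 to root → [25, 9, 7, 16, 15, 23, 13, 28, 19, 27]
  25 vs smaller child 7 at index 2, swap → [7, 9, 25, 16, 15, 23, 13, 28, 19, 27]
  25 vs smaller child 13 at index 6, swap → [7, 9, 13, 16, 15, 23, 25, 28, 19, 27]
extract-min #3 returns 7:
  remove root 7; move last element 27 to root → [27, 9, 13, 16, 15, 23, 25, 28, 19]
  27 vs smaller child 9 at index 1, swap → [9, 27, 13, 16, 15, 23, 25, 28, 19]
  27 vs smaller child 15 at index 4, swap → [9, 15, 13, 16, 27, 23, 25, 28, 19]
extract-min #4 returns 9:
  remove root 9; move last element 19 to root → [19, 15, 13, 16, 27, 23, 25, 28]
  19 vs smaller child 13 at index 2, swap → [13, 15, 19, 16, 27, 23, 25, 28]
extract-min #5 returns 13:
  remove root 13; move last element 28 to root → [28, 15, 19, 16, 27, 23, 25]
  28 vs smaller child 15 at index 1, swap → [15, 28, 19, 16, 27, 23, 25]
  28 vs smaller child 16 at index 3, swap → [15, 16, 19, 28, 27, 23, 25]
extract-min #6 returns 15:
  remove root 15; move last element 25 to root → [25, 16, 19, 28, 27, 23]
  25 vs smaller child 16 at index 1, swap → [16, 25, 19, 28, 27, 23]

[16, 25, 19, 28, 27, 23]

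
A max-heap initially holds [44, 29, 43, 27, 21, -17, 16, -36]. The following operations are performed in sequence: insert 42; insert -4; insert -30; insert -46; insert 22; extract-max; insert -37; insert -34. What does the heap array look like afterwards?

insert 42:
  append 42 at index 8 → [44, 29, 43, 27, 21, -17, 16, -36, 42]
  42 > parent 27 at index 3, swap → [44, 29, 43, 42, 21, -17, 16, -36, 27]
  42 > parent 29 at index 1, swap → [44, 42, 43, 29, 21, -17, 16, -36, 27]
insert -4:
  append -4 at index 9 → [44, 42, 43, 29, 21, -17, 16, -36, 27, -4] (no swap needed)
insert -30:
  append -30 at index 10 → [44, 42, 43, 29, 21, -17, 16, -36, 27, -4, -30] (no swap needed)
insert -46:
  append -46 at index 11 → [44, 42, 43, 29, 21, -17, 16, -36, 27, -4, -30, -46] (no swap needed)
insert 22:
  append 22 at index 12 → [44, 42, 43, 29, 21, -17, 16, -36, 27, -4, -30, -46, 22]
  22 > parent -17 at index 5, swap → [44, 42, 43, 29, 21, 22, 16, -36, 27, -4, -30, -46, -17]
extract-max → returns 44:
  remove root 44; move last element -17 to root → [-17, 42, 43, 29, 21, 22, 16, -36, 27, -4, -30, -46]
  -17 vs larger child 43 at index 2, swap → [43, 42, -17, 29, 21, 22, 16, -36, 27, -4, -30, -46]
  -17 vs larger child 22 at index 5, swap → [43, 42, 22, 29, 21, -17, 16, -36, 27, -4, -30, -46]
insert -37:
  append -37 at index 12 → [43, 42, 22, 29, 21, -17, 16, -36, 27, -4, -30, -46, -37] (no swap needed)
insert -34:
  append -34 at index 13 → [43, 42, 22, 29, 21, -17, 16, -36, 27, -4, -30, -46, -37, -34] (no swap needed)

[43, 42, 22, 29, 21, -17, 16, -36, 27, -4, -30, -46, -37, -34]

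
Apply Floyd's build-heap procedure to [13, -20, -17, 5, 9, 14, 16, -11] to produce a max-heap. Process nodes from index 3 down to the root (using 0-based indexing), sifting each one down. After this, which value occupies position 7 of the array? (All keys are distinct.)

sift down from index 3: already satisfies heap property
sift down from index 2:
  -17 vs larger child 16 at index 6, swap → [13, -20, 16, 5, 9, 14, -17, -11]
sift down from index 1:
  -20 vs larger child 9 at index 4, swap → [13, 9, 16, 5, -20, 14, -17, -11]
sift down from index 0:
  13 vs larger child 16 at index 2, swap → [16, 9, 13, 5, -20, 14, -17, -11]
  13 vs larger child 14 at index 5, swap → [16, 9, 14, 5, -20, 13, -17, -11]
resulting array: [16, 9, 14, 5, -20, 13, -17, -11]

-11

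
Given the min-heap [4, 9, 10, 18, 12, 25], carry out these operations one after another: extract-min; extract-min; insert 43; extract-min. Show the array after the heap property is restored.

extract-min → returns 4:
  remove root 4; move last element 25 to root → [25, 9, 10, 18, 12]
  25 vs smaller child 9 at index 1, swap → [9, 25, 10, 18, 12]
  25 vs smaller child 12 at index 4, swap → [9, 12, 10, 18, 25]
extract-min → returns 9:
  remove root 9; move last element 25 to root → [25, 12, 10, 18]
  25 vs smaller child 10 at index 2, swap → [10, 12, 25, 18]
insert 43:
  append 43 at index 4 → [10, 12, 25, 18, 43] (no swap needed)
extract-min → returns 10:
  remove root 10; move last element 43 to root → [43, 12, 25, 18]
  43 vs smaller child 12 at index 1, swap → [12, 43, 25, 18]
  43 vs only child 18 at index 3, swap → [12, 18, 25, 43]

[12, 18, 25, 43]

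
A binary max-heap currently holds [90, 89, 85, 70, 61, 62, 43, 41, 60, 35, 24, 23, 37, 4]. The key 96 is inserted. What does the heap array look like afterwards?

append 96 at index 14 → [90, 89, 85, 70, 61, 62, 43, 41, 60, 35, 24, 23, 37, 4, 96]
96 > parent 43 at index 6, swap → [90, 89, 85, 70, 61, 62, 96, 41, 60, 35, 24, 23, 37, 4, 43]
96 > parent 85 at index 2, swap → [90, 89, 96, 70, 61, 62, 85, 41, 60, 35, 24, 23, 37, 4, 43]
96 > parent 90 at index 0, swap → [96, 89, 90, 70, 61, 62, 85, 41, 60, 35, 24, 23, 37, 4, 43]

[96, 89, 90, 70, 61, 62, 85, 41, 60, 35, 24, 23, 37, 4, 43]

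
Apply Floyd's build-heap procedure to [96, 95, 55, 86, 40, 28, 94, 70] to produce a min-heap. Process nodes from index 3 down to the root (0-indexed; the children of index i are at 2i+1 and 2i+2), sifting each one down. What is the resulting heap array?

sift down from index 3:
  86 vs only child 70 at index 7, swap → [96, 95, 55, 70, 40, 28, 94, 86]
sift down from index 2:
  55 vs smaller child 28 at index 5, swap → [96, 95, 28, 70, 40, 55, 94, 86]
sift down from index 1:
  95 vs smaller child 40 at index 4, swap → [96, 40, 28, 70, 95, 55, 94, 86]
sift down from index 0:
  96 vs smaller child 28 at index 2, swap → [28, 40, 96, 70, 95, 55, 94, 86]
  96 vs smaller child 55 at index 5, swap → [28, 40, 55, 70, 95, 96, 94, 86]

[28, 40, 55, 70, 95, 96, 94, 86]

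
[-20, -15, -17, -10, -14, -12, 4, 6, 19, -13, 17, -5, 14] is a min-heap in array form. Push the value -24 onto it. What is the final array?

append -24 at index 13 → [-20, -15, -17, -10, -14, -12, 4, 6, 19, -13, 17, -5, 14, -24]
-24 < parent 4 at index 6, swap → [-20, -15, -17, -10, -14, -12, -24, 6, 19, -13, 17, -5, 14, 4]
-24 < parent -17 at index 2, swap → [-20, -15, -24, -10, -14, -12, -17, 6, 19, -13, 17, -5, 14, 4]
-24 < parent -20 at index 0, swap → [-24, -15, -20, -10, -14, -12, -17, 6, 19, -13, 17, -5, 14, 4]

[-24, -15, -20, -10, -14, -12, -17, 6, 19, -13, 17, -5, 14, 4]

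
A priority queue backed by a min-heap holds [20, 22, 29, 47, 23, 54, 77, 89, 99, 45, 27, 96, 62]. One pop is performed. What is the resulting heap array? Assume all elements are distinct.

[22, 23, 29, 47, 27, 54, 77, 89, 99, 45, 62, 96]

remove root 20; move last element 62 to root → [62, 22, 29, 47, 23, 54, 77, 89, 99, 45, 27, 96]
62 vs smaller child 22 at index 1, swap → [22, 62, 29, 47, 23, 54, 77, 89, 99, 45, 27, 96]
62 vs smaller child 23 at index 4, swap → [22, 23, 29, 47, 62, 54, 77, 89, 99, 45, 27, 96]
62 vs smaller child 27 at index 10, swap → [22, 23, 29, 47, 27, 54, 77, 89, 99, 45, 62, 96]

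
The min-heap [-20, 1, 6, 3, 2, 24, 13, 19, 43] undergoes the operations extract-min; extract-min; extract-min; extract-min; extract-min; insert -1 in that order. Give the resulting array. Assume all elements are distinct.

[-1, 13, 24, 43, 19]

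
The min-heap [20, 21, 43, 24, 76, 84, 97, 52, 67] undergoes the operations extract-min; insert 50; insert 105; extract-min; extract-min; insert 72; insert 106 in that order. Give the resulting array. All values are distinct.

[43, 50, 84, 52, 76, 105, 97, 67, 72, 106]

extract-min → returns 20:
  remove root 20; move last element 67 to root → [67, 21, 43, 24, 76, 84, 97, 52]
  67 vs smaller child 21 at index 1, swap → [21, 67, 43, 24, 76, 84, 97, 52]
  67 vs smaller child 24 at index 3, swap → [21, 24, 43, 67, 76, 84, 97, 52]
  67 vs only child 52 at index 7, swap → [21, 24, 43, 52, 76, 84, 97, 67]
insert 50:
  append 50 at index 8 → [21, 24, 43, 52, 76, 84, 97, 67, 50]
  50 < parent 52 at index 3, swap → [21, 24, 43, 50, 76, 84, 97, 67, 52]
insert 105:
  append 105 at index 9 → [21, 24, 43, 50, 76, 84, 97, 67, 52, 105] (no swap needed)
extract-min → returns 21:
  remove root 21; move last element 105 to root → [105, 24, 43, 50, 76, 84, 97, 67, 52]
  105 vs smaller child 24 at index 1, swap → [24, 105, 43, 50, 76, 84, 97, 67, 52]
  105 vs smaller child 50 at index 3, swap → [24, 50, 43, 105, 76, 84, 97, 67, 52]
  105 vs smaller child 52 at index 8, swap → [24, 50, 43, 52, 76, 84, 97, 67, 105]
extract-min → returns 24:
  remove root 24; move last element 105 to root → [105, 50, 43, 52, 76, 84, 97, 67]
  105 vs smaller child 43 at index 2, swap → [43, 50, 105, 52, 76, 84, 97, 67]
  105 vs smaller child 84 at index 5, swap → [43, 50, 84, 52, 76, 105, 97, 67]
insert 72:
  append 72 at index 8 → [43, 50, 84, 52, 76, 105, 97, 67, 72] (no swap needed)
insert 106:
  append 106 at index 9 → [43, 50, 84, 52, 76, 105, 97, 67, 72, 106] (no swap needed)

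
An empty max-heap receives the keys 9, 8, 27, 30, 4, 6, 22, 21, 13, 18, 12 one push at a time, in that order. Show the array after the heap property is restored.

[30, 27, 22, 21, 18, 6, 9, 8, 13, 4, 12]

Insert 9:
  append 9 at index 0 → [9] (no swap needed)
Insert 8:
  append 8 at index 1 → [9, 8] (no swap needed)
Insert 27:
  append 27 at index 2 → [9, 8, 27]
  27 > parent 9 at index 0, swap → [27, 8, 9]
Insert 30:
  append 30 at index 3 → [27, 8, 9, 30]
  30 > parent 8 at index 1, swap → [27, 30, 9, 8]
  30 > parent 27 at index 0, swap → [30, 27, 9, 8]
Insert 4:
  append 4 at index 4 → [30, 27, 9, 8, 4] (no swap needed)
Insert 6:
  append 6 at index 5 → [30, 27, 9, 8, 4, 6] (no swap needed)
Insert 22:
  append 22 at index 6 → [30, 27, 9, 8, 4, 6, 22]
  22 > parent 9 at index 2, swap → [30, 27, 22, 8, 4, 6, 9]
Insert 21:
  append 21 at index 7 → [30, 27, 22, 8, 4, 6, 9, 21]
  21 > parent 8 at index 3, swap → [30, 27, 22, 21, 4, 6, 9, 8]
Insert 13:
  append 13 at index 8 → [30, 27, 22, 21, 4, 6, 9, 8, 13] (no swap needed)
Insert 18:
  append 18 at index 9 → [30, 27, 22, 21, 4, 6, 9, 8, 13, 18]
  18 > parent 4 at index 4, swap → [30, 27, 22, 21, 18, 6, 9, 8, 13, 4]
Insert 12:
  append 12 at index 10 → [30, 27, 22, 21, 18, 6, 9, 8, 13, 4, 12] (no swap needed)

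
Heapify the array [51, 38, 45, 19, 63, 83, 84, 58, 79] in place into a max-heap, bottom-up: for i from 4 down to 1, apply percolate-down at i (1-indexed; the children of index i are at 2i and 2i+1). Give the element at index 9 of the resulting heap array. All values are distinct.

sift down from index 4:
  19 vs larger child 79 at index 9, swap → [51, 38, 45, 79, 63, 83, 84, 58, 19]
sift down from index 3:
  45 vs larger child 84 at index 7, swap → [51, 38, 84, 79, 63, 83, 45, 58, 19]
sift down from index 2:
  38 vs larger child 79 at index 4, swap → [51, 79, 84, 38, 63, 83, 45, 58, 19]
  38 vs larger child 58 at index 8, swap → [51, 79, 84, 58, 63, 83, 45, 38, 19]
sift down from index 1:
  51 vs larger child 84 at index 3, swap → [84, 79, 51, 58, 63, 83, 45, 38, 19]
  51 vs larger child 83 at index 6, swap → [84, 79, 83, 58, 63, 51, 45, 38, 19]
resulting array: [84, 79, 83, 58, 63, 51, 45, 38, 19]

19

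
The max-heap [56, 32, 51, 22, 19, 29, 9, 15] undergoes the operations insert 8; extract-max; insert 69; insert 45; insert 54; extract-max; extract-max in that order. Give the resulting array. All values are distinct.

insert 8:
  append 8 at index 8 → [56, 32, 51, 22, 19, 29, 9, 15, 8] (no swap needed)
extract-max → returns 56:
  remove root 56; move last element 8 to root → [8, 32, 51, 22, 19, 29, 9, 15]
  8 vs larger child 51 at index 2, swap → [51, 32, 8, 22, 19, 29, 9, 15]
  8 vs larger child 29 at index 5, swap → [51, 32, 29, 22, 19, 8, 9, 15]
insert 69:
  append 69 at index 8 → [51, 32, 29, 22, 19, 8, 9, 15, 69]
  69 > parent 22 at index 3, swap → [51, 32, 29, 69, 19, 8, 9, 15, 22]
  69 > parent 32 at index 1, swap → [51, 69, 29, 32, 19, 8, 9, 15, 22]
  69 > parent 51 at index 0, swap → [69, 51, 29, 32, 19, 8, 9, 15, 22]
insert 45:
  append 45 at index 9 → [69, 51, 29, 32, 19, 8, 9, 15, 22, 45]
  45 > parent 19 at index 4, swap → [69, 51, 29, 32, 45, 8, 9, 15, 22, 19]
insert 54:
  append 54 at index 10 → [69, 51, 29, 32, 45, 8, 9, 15, 22, 19, 54]
  54 > parent 45 at index 4, swap → [69, 51, 29, 32, 54, 8, 9, 15, 22, 19, 45]
  54 > parent 51 at index 1, swap → [69, 54, 29, 32, 51, 8, 9, 15, 22, 19, 45]
extract-max → returns 69:
  remove root 69; move last element 45 to root → [45, 54, 29, 32, 51, 8, 9, 15, 22, 19]
  45 vs larger child 54 at index 1, swap → [54, 45, 29, 32, 51, 8, 9, 15, 22, 19]
  45 vs larger child 51 at index 4, swap → [54, 51, 29, 32, 45, 8, 9, 15, 22, 19]
extract-max → returns 54:
  remove root 54; move last element 19 to root → [19, 51, 29, 32, 45, 8, 9, 15, 22]
  19 vs larger child 51 at index 1, swap → [51, 19, 29, 32, 45, 8, 9, 15, 22]
  19 vs larger child 45 at index 4, swap → [51, 45, 29, 32, 19, 8, 9, 15, 22]

[51, 45, 29, 32, 19, 8, 9, 15, 22]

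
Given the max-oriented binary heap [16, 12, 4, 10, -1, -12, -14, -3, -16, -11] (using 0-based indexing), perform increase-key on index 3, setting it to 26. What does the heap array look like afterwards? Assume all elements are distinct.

set index 3 from 10 to 26 → [16, 12, 4, 26, -1, -12, -14, -3, -16, -11]
26 > parent 12 at index 1, swap → [16, 26, 4, 12, -1, -12, -14, -3, -16, -11]
26 > parent 16 at index 0, swap → [26, 16, 4, 12, -1, -12, -14, -3, -16, -11]

[26, 16, 4, 12, -1, -12, -14, -3, -16, -11]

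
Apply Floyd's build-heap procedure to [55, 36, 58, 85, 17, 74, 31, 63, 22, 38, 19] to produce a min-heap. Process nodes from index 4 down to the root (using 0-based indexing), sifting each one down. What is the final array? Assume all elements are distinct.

[17, 19, 31, 22, 36, 74, 58, 63, 85, 38, 55]

sift down from index 4: already satisfies heap property
sift down from index 3:
  85 vs smaller child 22 at index 8, swap → [55, 36, 58, 22, 17, 74, 31, 63, 85, 38, 19]
sift down from index 2:
  58 vs smaller child 31 at index 6, swap → [55, 36, 31, 22, 17, 74, 58, 63, 85, 38, 19]
sift down from index 1:
  36 vs smaller child 17 at index 4, swap → [55, 17, 31, 22, 36, 74, 58, 63, 85, 38, 19]
  36 vs smaller child 19 at index 10, swap → [55, 17, 31, 22, 19, 74, 58, 63, 85, 38, 36]
sift down from index 0:
  55 vs smaller child 17 at index 1, swap → [17, 55, 31, 22, 19, 74, 58, 63, 85, 38, 36]
  55 vs smaller child 19 at index 4, swap → [17, 19, 31, 22, 55, 74, 58, 63, 85, 38, 36]
  55 vs smaller child 36 at index 10, swap → [17, 19, 31, 22, 36, 74, 58, 63, 85, 38, 55]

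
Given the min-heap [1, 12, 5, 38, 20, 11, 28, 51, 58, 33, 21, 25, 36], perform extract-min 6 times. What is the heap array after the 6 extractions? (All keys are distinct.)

extract-min #1 returns 1:
  remove root 1; move last element 36 to root → [36, 12, 5, 38, 20, 11, 28, 51, 58, 33, 21, 25]
  36 vs smaller child 5 at index 2, swap → [5, 12, 36, 38, 20, 11, 28, 51, 58, 33, 21, 25]
  36 vs smaller child 11 at index 5, swap → [5, 12, 11, 38, 20, 36, 28, 51, 58, 33, 21, 25]
  36 vs only child 25 at index 11, swap → [5, 12, 11, 38, 20, 25, 28, 51, 58, 33, 21, 36]
extract-min #2 returns 5:
  remove root 5; move last element 36 to root → [36, 12, 11, 38, 20, 25, 28, 51, 58, 33, 21]
  36 vs smaller child 11 at index 2, swap → [11, 12, 36, 38, 20, 25, 28, 51, 58, 33, 21]
  36 vs smaller child 25 at index 5, swap → [11, 12, 25, 38, 20, 36, 28, 51, 58, 33, 21]
extract-min #3 returns 11:
  remove root 11; move last element 21 to root → [21, 12, 25, 38, 20, 36, 28, 51, 58, 33]
  21 vs smaller child 12 at index 1, swap → [12, 21, 25, 38, 20, 36, 28, 51, 58, 33]
  21 vs smaller child 20 at index 4, swap → [12, 20, 25, 38, 21, 36, 28, 51, 58, 33]
extract-min #4 returns 12:
  remove root 12; move last element 33 to root → [33, 20, 25, 38, 21, 36, 28, 51, 58]
  33 vs smaller child 20 at index 1, swap → [20, 33, 25, 38, 21, 36, 28, 51, 58]
  33 vs smaller child 21 at index 4, swap → [20, 21, 25, 38, 33, 36, 28, 51, 58]
extract-min #5 returns 20:
  remove root 20; move last element 58 to root → [58, 21, 25, 38, 33, 36, 28, 51]
  58 vs smaller child 21 at index 1, swap → [21, 58, 25, 38, 33, 36, 28, 51]
  58 vs smaller child 33 at index 4, swap → [21, 33, 25, 38, 58, 36, 28, 51]
extract-min #6 returns 21:
  remove root 21; move last element 51 to root → [51, 33, 25, 38, 58, 36, 28]
  51 vs smaller child 25 at index 2, swap → [25, 33, 51, 38, 58, 36, 28]
  51 vs smaller child 28 at index 6, swap → [25, 33, 28, 38, 58, 36, 51]

[25, 33, 28, 38, 58, 36, 51]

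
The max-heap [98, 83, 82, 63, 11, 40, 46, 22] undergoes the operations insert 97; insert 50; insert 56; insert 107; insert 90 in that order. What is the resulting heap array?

insert 97:
  append 97 at index 8 → [98, 83, 82, 63, 11, 40, 46, 22, 97]
  97 > parent 63 at index 3, swap → [98, 83, 82, 97, 11, 40, 46, 22, 63]
  97 > parent 83 at index 1, swap → [98, 97, 82, 83, 11, 40, 46, 22, 63]
insert 50:
  append 50 at index 9 → [98, 97, 82, 83, 11, 40, 46, 22, 63, 50]
  50 > parent 11 at index 4, swap → [98, 97, 82, 83, 50, 40, 46, 22, 63, 11]
insert 56:
  append 56 at index 10 → [98, 97, 82, 83, 50, 40, 46, 22, 63, 11, 56]
  56 > parent 50 at index 4, swap → [98, 97, 82, 83, 56, 40, 46, 22, 63, 11, 50]
insert 107:
  append 107 at index 11 → [98, 97, 82, 83, 56, 40, 46, 22, 63, 11, 50, 107]
  107 > parent 40 at index 5, swap → [98, 97, 82, 83, 56, 107, 46, 22, 63, 11, 50, 40]
  107 > parent 82 at index 2, swap → [98, 97, 107, 83, 56, 82, 46, 22, 63, 11, 50, 40]
  107 > parent 98 at index 0, swap → [107, 97, 98, 83, 56, 82, 46, 22, 63, 11, 50, 40]
insert 90:
  append 90 at index 12 → [107, 97, 98, 83, 56, 82, 46, 22, 63, 11, 50, 40, 90]
  90 > parent 82 at index 5, swap → [107, 97, 98, 83, 56, 90, 46, 22, 63, 11, 50, 40, 82]

[107, 97, 98, 83, 56, 90, 46, 22, 63, 11, 50, 40, 82]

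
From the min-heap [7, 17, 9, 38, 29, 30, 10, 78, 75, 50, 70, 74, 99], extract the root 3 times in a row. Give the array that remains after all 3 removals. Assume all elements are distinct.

[17, 29, 30, 38, 50, 74, 99, 78, 75, 70]

extract-min #1 returns 7:
  remove root 7; move last element 99 to root → [99, 17, 9, 38, 29, 30, 10, 78, 75, 50, 70, 74]
  99 vs smaller child 9 at index 2, swap → [9, 17, 99, 38, 29, 30, 10, 78, 75, 50, 70, 74]
  99 vs smaller child 10 at index 6, swap → [9, 17, 10, 38, 29, 30, 99, 78, 75, 50, 70, 74]
extract-min #2 returns 9:
  remove root 9; move last element 74 to root → [74, 17, 10, 38, 29, 30, 99, 78, 75, 50, 70]
  74 vs smaller child 10 at index 2, swap → [10, 17, 74, 38, 29, 30, 99, 78, 75, 50, 70]
  74 vs smaller child 30 at index 5, swap → [10, 17, 30, 38, 29, 74, 99, 78, 75, 50, 70]
extract-min #3 returns 10:
  remove root 10; move last element 70 to root → [70, 17, 30, 38, 29, 74, 99, 78, 75, 50]
  70 vs smaller child 17 at index 1, swap → [17, 70, 30, 38, 29, 74, 99, 78, 75, 50]
  70 vs smaller child 29 at index 4, swap → [17, 29, 30, 38, 70, 74, 99, 78, 75, 50]
  70 vs only child 50 at index 9, swap → [17, 29, 30, 38, 50, 74, 99, 78, 75, 70]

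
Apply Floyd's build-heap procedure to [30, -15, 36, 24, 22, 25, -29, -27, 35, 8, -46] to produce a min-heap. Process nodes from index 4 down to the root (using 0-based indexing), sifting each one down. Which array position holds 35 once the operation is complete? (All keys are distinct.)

8

sift down from index 4:
  22 vs smaller child -46 at index 10, swap → [30, -15, 36, 24, -46, 25, -29, -27, 35, 8, 22]
sift down from index 3:
  24 vs smaller child -27 at index 7, swap → [30, -15, 36, -27, -46, 25, -29, 24, 35, 8, 22]
sift down from index 2:
  36 vs smaller child -29 at index 6, swap → [30, -15, -29, -27, -46, 25, 36, 24, 35, 8, 22]
sift down from index 1:
  -15 vs smaller child -46 at index 4, swap → [30, -46, -29, -27, -15, 25, 36, 24, 35, 8, 22]
sift down from index 0:
  30 vs smaller child -46 at index 1, swap → [-46, 30, -29, -27, -15, 25, 36, 24, 35, 8, 22]
  30 vs smaller child -27 at index 3, swap → [-46, -27, -29, 30, -15, 25, 36, 24, 35, 8, 22]
  30 vs smaller child 24 at index 7, swap → [-46, -27, -29, 24, -15, 25, 36, 30, 35, 8, 22]
resulting array: [-46, -27, -29, 24, -15, 25, 36, 30, 35, 8, 22]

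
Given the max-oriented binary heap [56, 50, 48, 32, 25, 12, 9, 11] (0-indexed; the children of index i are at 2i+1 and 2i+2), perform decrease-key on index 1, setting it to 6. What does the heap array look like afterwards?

[56, 32, 48, 11, 25, 12, 9, 6]

set index 1 from 50 to 6 → [56, 6, 48, 32, 25, 12, 9, 11]
6 vs larger child 32 at index 3, swap → [56, 32, 48, 6, 25, 12, 9, 11]
6 vs only child 11 at index 7, swap → [56, 32, 48, 11, 25, 12, 9, 6]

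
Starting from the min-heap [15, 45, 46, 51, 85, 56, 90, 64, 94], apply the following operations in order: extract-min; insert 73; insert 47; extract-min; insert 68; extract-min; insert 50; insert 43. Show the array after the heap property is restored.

extract-min → returns 15:
  remove root 15; move last element 94 to root → [94, 45, 46, 51, 85, 56, 90, 64]
  94 vs smaller child 45 at index 1, swap → [45, 94, 46, 51, 85, 56, 90, 64]
  94 vs smaller child 51 at index 3, swap → [45, 51, 46, 94, 85, 56, 90, 64]
  94 vs only child 64 at index 7, swap → [45, 51, 46, 64, 85, 56, 90, 94]
insert 73:
  append 73 at index 8 → [45, 51, 46, 64, 85, 56, 90, 94, 73] (no swap needed)
insert 47:
  append 47 at index 9 → [45, 51, 46, 64, 85, 56, 90, 94, 73, 47]
  47 < parent 85 at index 4, swap → [45, 51, 46, 64, 47, 56, 90, 94, 73, 85]
  47 < parent 51 at index 1, swap → [45, 47, 46, 64, 51, 56, 90, 94, 73, 85]
extract-min → returns 45:
  remove root 45; move last element 85 to root → [85, 47, 46, 64, 51, 56, 90, 94, 73]
  85 vs smaller child 46 at index 2, swap → [46, 47, 85, 64, 51, 56, 90, 94, 73]
  85 vs smaller child 56 at index 5, swap → [46, 47, 56, 64, 51, 85, 90, 94, 73]
insert 68:
  append 68 at index 9 → [46, 47, 56, 64, 51, 85, 90, 94, 73, 68] (no swap needed)
extract-min → returns 46:
  remove root 46; move last element 68 to root → [68, 47, 56, 64, 51, 85, 90, 94, 73]
  68 vs smaller child 47 at index 1, swap → [47, 68, 56, 64, 51, 85, 90, 94, 73]
  68 vs smaller child 51 at index 4, swap → [47, 51, 56, 64, 68, 85, 90, 94, 73]
insert 50:
  append 50 at index 9 → [47, 51, 56, 64, 68, 85, 90, 94, 73, 50]
  50 < parent 68 at index 4, swap → [47, 51, 56, 64, 50, 85, 90, 94, 73, 68]
  50 < parent 51 at index 1, swap → [47, 50, 56, 64, 51, 85, 90, 94, 73, 68]
insert 43:
  append 43 at index 10 → [47, 50, 56, 64, 51, 85, 90, 94, 73, 68, 43]
  43 < parent 51 at index 4, swap → [47, 50, 56, 64, 43, 85, 90, 94, 73, 68, 51]
  43 < parent 50 at index 1, swap → [47, 43, 56, 64, 50, 85, 90, 94, 73, 68, 51]
  43 < parent 47 at index 0, swap → [43, 47, 56, 64, 50, 85, 90, 94, 73, 68, 51]

[43, 47, 56, 64, 50, 85, 90, 94, 73, 68, 51]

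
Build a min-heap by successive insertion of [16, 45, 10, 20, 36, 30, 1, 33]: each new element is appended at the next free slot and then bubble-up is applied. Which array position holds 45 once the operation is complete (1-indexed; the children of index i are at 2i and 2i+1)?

Insert 16:
  append 16 at index 1 → [16] (no swap needed)
Insert 45:
  append 45 at index 2 → [16, 45] (no swap needed)
Insert 10:
  append 10 at index 3 → [16, 45, 10]
  10 < parent 16 at index 1, swap → [10, 45, 16]
Insert 20:
  append 20 at index 4 → [10, 45, 16, 20]
  20 < parent 45 at index 2, swap → [10, 20, 16, 45]
Insert 36:
  append 36 at index 5 → [10, 20, 16, 45, 36] (no swap needed)
Insert 30:
  append 30 at index 6 → [10, 20, 16, 45, 36, 30] (no swap needed)
Insert 1:
  append 1 at index 7 → [10, 20, 16, 45, 36, 30, 1]
  1 < parent 16 at index 3, swap → [10, 20, 1, 45, 36, 30, 16]
  1 < parent 10 at index 1, swap → [1, 20, 10, 45, 36, 30, 16]
Insert 33:
  append 33 at index 8 → [1, 20, 10, 45, 36, 30, 16, 33]
  33 < parent 45 at index 4, swap → [1, 20, 10, 33, 36, 30, 16, 45]
resulting array: [1, 20, 10, 33, 36, 30, 16, 45]

8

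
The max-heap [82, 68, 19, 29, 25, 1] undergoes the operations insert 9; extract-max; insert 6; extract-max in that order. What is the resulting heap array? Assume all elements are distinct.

[29, 25, 19, 9, 6, 1]

insert 9:
  append 9 at index 6 → [82, 68, 19, 29, 25, 1, 9] (no swap needed)
extract-max → returns 82:
  remove root 82; move last element 9 to root → [9, 68, 19, 29, 25, 1]
  9 vs larger child 68 at index 1, swap → [68, 9, 19, 29, 25, 1]
  9 vs larger child 29 at index 3, swap → [68, 29, 19, 9, 25, 1]
insert 6:
  append 6 at index 6 → [68, 29, 19, 9, 25, 1, 6] (no swap needed)
extract-max → returns 68:
  remove root 68; move last element 6 to root → [6, 29, 19, 9, 25, 1]
  6 vs larger child 29 at index 1, swap → [29, 6, 19, 9, 25, 1]
  6 vs larger child 25 at index 4, swap → [29, 25, 19, 9, 6, 1]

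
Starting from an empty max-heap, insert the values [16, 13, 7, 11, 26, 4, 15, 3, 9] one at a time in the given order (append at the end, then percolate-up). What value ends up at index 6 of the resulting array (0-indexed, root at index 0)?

7

Insert 16:
  append 16 at index 0 → [16] (no swap needed)
Insert 13:
  append 13 at index 1 → [16, 13] (no swap needed)
Insert 7:
  append 7 at index 2 → [16, 13, 7] (no swap needed)
Insert 11:
  append 11 at index 3 → [16, 13, 7, 11] (no swap needed)
Insert 26:
  append 26 at index 4 → [16, 13, 7, 11, 26]
  26 > parent 13 at index 1, swap → [16, 26, 7, 11, 13]
  26 > parent 16 at index 0, swap → [26, 16, 7, 11, 13]
Insert 4:
  append 4 at index 5 → [26, 16, 7, 11, 13, 4] (no swap needed)
Insert 15:
  append 15 at index 6 → [26, 16, 7, 11, 13, 4, 15]
  15 > parent 7 at index 2, swap → [26, 16, 15, 11, 13, 4, 7]
Insert 3:
  append 3 at index 7 → [26, 16, 15, 11, 13, 4, 7, 3] (no swap needed)
Insert 9:
  append 9 at index 8 → [26, 16, 15, 11, 13, 4, 7, 3, 9] (no swap needed)
resulting array: [26, 16, 15, 11, 13, 4, 7, 3, 9]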